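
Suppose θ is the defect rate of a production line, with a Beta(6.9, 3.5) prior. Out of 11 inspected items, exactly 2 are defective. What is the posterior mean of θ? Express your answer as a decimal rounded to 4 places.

Posterior mean ≈ 0.4159

Observing 2 successes and 9 failures updates Beta(6.9, 3.5) by adding the success and failure counts to the two shape parameters: α = 6.9+2 = 8.9, β = 3.5+9 = 12.5.
E[θ | data] = 8.9/(8.9+12.5) = 0.4159.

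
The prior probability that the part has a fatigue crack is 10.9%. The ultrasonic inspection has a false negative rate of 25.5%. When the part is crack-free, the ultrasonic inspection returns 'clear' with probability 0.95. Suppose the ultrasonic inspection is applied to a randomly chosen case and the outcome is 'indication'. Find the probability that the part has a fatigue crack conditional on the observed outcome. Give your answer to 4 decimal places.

P(H | E) ≈ 0.6457

Write H for 'the part has a fatigue crack'. Prior odds H:¬H = 0.109/0.891 = 0.12233. For the 'indication' outcome, the likelihood ratio is 0.745/0.05 = 14.900.
Posterior odds = 0.12233 × 14.900 = 1.8228, so P(H|E) = 1.8228/(1+1.8228) = 0.6457.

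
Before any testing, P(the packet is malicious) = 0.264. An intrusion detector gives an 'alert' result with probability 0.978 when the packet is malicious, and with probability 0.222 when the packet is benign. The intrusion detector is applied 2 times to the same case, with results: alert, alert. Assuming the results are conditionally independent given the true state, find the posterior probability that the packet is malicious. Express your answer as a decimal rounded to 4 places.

Let H be the event that the packet is malicious; start with P(H) = 0.264. P('alert'|H) = 0.978, P('alert'|¬H) = 0.222.
Update on result 1 ('alert'): P(H) ← 0.978·0.2640 / (0.978·0.2640 + 0.222·0.7360) = 0.25819/0.42158 = 0.6124.
Update on result 2 ('alert'): P(H) ← 0.978·0.6124 / (0.978·0.6124 + 0.222·0.3876) = 0.59896/0.68500 = 0.8744.

Posterior P(H) ≈ 0.8744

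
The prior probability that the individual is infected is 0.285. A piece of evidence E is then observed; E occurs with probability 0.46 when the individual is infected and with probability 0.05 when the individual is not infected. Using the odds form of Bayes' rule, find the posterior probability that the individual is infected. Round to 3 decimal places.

Posterior probability ≈ 0.786

Prior odds = 0.285/(1−0.285) = 0.39860.
Likelihood ratio for E = 0.46/0.05 = 9.2000.
Posterior odds = prior odds × LR = 3.6671.
Posterior probability = odds/(1+odds) = 3.6671/4.6671 = 0.786.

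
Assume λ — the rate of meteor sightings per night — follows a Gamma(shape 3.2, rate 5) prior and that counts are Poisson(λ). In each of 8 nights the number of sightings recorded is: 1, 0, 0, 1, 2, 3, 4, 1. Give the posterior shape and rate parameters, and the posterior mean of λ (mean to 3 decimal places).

Posterior: Gamma(shape=15.2, rate=13); mean ≈ 1.169

The Poisson likelihood adds the total count to the shape and the number of exposure periods to the rate. Here ∑xᵢ = 12 and n = 8, so shape 3.2→15.2 and rate 5→13.
E[λ | data] = 15.2/13 = 1.169.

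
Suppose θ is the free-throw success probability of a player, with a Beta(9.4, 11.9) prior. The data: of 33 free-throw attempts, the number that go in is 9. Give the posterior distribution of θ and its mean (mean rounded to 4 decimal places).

Posterior: Beta(18.4, 35.9); mean ≈ 0.3389

Observing 9 successes and 24 failures updates Beta(9.4, 11.9) by adding the success and failure counts to the two shape parameters: α = 9.4+9 = 18.4, β = 11.9+24 = 35.9.
E[θ | data] = 18.4/(18.4+35.9) = 0.3389.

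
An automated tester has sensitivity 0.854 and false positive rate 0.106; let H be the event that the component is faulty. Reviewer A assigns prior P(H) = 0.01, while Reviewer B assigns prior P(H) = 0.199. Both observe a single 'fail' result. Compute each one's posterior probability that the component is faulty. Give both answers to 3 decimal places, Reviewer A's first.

P('+'|H) = 0.854, P('+'|¬H) = 0.106.
Reviewer A: numerator 0.854·0.01 = 0.0085400; evidence = 0.0085400+0.106·0.99 = 0.11348; posterior = 0.075.
Reviewer B: numerator 0.854·0.199 = 0.16995; evidence = 0.16995+0.106·0.801 = 0.25485; posterior = 0.667.

Reviewer A: 0.075; Reviewer B: 0.667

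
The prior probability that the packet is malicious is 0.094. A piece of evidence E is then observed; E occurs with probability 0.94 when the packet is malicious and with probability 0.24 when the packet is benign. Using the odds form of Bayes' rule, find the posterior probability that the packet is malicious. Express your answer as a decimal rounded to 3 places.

Posterior probability ≈ 0.289

Prior odds = 0.094/(1−0.094) = 0.10375.
Likelihood ratio for E = 0.94/0.24 = 3.9167.
Posterior odds = prior odds × LR = 0.40636.
Posterior probability = odds/(1+odds) = 0.40636/1.4064 = 0.289.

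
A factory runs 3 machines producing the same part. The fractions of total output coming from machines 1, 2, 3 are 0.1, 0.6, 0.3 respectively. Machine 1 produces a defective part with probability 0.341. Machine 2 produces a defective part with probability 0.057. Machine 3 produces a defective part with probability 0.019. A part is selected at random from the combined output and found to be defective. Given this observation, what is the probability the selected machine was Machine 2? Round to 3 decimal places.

Posterior probability ≈ 0.462

P(defective|M1) = 0.341; P(defective|M2) = 0.057; P(defective|M3) = 0.019.
Prior × likelihood for each source: 0.1·0.341=0.03410, 0.6·0.057=0.03420, 0.3·0.019=0.005700. Summing gives P(defective) = 0.074000.
P(Machine 2 | defective) = 0.03420 / 0.074000 = 0.462.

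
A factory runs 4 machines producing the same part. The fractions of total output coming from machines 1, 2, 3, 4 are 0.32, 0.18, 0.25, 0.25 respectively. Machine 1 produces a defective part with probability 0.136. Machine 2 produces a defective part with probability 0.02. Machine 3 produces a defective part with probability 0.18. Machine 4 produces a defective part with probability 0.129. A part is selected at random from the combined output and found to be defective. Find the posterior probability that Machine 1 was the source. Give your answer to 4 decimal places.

Tabulate prior·likelihood by source: [1] prior 0.32, lik 0.136, product 0.04352; [2] prior 0.18, lik 0.02, product 0.003600; [3] prior 0.25, lik 0.18, product 0.04500; [4] prior 0.25, lik 0.129, product 0.03225.
Normalizing constant = 0.12437; the posterior for Machine 1 is its product over the sum, 0.04352/0.12437 = 0.3499.

Posterior probability ≈ 0.3499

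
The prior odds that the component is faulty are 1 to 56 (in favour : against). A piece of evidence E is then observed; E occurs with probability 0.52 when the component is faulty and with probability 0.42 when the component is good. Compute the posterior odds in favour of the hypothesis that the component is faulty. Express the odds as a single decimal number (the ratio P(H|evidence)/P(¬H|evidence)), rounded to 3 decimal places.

Posterior odds ≈ 0.022

Prior odds = 1/56 = 0.017857.
Likelihood ratio for E = 0.52/0.42 = 1.2381.
Posterior odds = prior odds × LR = 0.022109.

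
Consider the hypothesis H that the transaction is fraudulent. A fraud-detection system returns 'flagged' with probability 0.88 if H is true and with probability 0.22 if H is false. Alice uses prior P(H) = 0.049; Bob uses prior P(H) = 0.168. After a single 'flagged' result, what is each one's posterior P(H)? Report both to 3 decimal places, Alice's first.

Alice: 0.171; Bob: 0.447

P('+'|H) = 0.88, P('+'|¬H) = 0.22.
Alice: numerator 0.88·0.049 = 0.043120; evidence = 0.043120+0.22·0.951 = 0.25234; posterior = 0.171.
Bob: numerator 0.88·0.168 = 0.14784; evidence = 0.14784+0.22·0.832 = 0.33088; posterior = 0.447.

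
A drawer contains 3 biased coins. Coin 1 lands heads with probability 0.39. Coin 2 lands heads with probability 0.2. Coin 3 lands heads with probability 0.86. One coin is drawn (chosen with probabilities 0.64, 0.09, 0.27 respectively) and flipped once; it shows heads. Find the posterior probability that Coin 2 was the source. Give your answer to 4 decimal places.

P(heads|C1) = 0.39; P(heads|C2) = 0.2; P(heads|C3) = 0.86.
Prior × likelihood for each source: 0.64·0.39=0.2496, 0.09·0.2=0.01800, 0.27·0.86=0.2322. Summing gives P(heads) = 0.49980.
P(Coin 2 | heads) = 0.01800 / 0.49980 = 0.0360.

Posterior probability ≈ 0.0360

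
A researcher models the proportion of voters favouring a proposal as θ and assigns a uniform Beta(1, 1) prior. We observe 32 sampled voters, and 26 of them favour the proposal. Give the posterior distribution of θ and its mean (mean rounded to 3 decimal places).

The binomial likelihood is conjugate to the Beta prior: with 26 successes and 6 failures, the posterior is Beta(1+26, 1+6) = Beta(27, 7).
E[θ | data] = 27/(27+7) = 0.794.

Posterior: Beta(27, 7); mean ≈ 0.794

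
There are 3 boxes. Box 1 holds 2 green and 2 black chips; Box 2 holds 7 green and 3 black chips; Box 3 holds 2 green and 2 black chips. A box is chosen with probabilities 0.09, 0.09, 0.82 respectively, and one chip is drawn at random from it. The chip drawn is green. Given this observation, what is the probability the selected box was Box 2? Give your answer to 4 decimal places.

Posterior probability ≈ 0.1216

P(green|Box 1) = 0.5; P(green|Box 2) = 0.7; P(green|Box 3) = 0.5.
Prior × likelihood for each source: 0.09·0.5=0.04500, 0.09·0.7=0.06300, 0.82·0.5=0.4100. Summing gives P(green) = 0.51800.
P(Box 2 | green) = 0.06300 / 0.51800 = 0.1216.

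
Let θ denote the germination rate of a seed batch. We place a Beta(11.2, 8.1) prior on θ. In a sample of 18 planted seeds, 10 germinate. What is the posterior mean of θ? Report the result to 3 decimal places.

The binomial likelihood is conjugate to the Beta prior: with 10 successes and 8 failures, the posterior is Beta(11.2+10, 8.1+8) = Beta(21.2, 16.1).
Posterior mean = α/(α+β) = 21.2/37.3 = 0.568.

Posterior mean ≈ 0.568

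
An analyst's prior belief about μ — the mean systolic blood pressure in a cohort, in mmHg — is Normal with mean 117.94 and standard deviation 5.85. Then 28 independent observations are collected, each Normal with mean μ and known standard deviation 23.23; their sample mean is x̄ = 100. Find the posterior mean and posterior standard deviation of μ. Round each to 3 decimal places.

Posterior mean ≈ 106.463; posterior SD ≈ 3.511

Prior precision 1/τ₀² = 1/5.85² = 0.0292205; data precision n/σ² = 28/23.23² = 0.0518871.
Posterior precision = 0.0292205 + 0.0518871 = 0.0811077, giving posterior SD = 1/√0.0811077 = 3.511.
Posterior mean = (0.0292205·117.94 + 0.0518871·100) / 0.0811077 = 106.463.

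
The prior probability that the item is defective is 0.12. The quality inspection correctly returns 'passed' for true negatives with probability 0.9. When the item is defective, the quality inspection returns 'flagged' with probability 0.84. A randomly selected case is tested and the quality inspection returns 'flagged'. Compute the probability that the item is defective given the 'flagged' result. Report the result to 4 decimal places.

Let H be the event that the item is defective. P(H) = 0.12, so P(¬H) = 0.88. With E the 'flagged' result, P(E|H) = 0.84 and P(E|¬H) = 0.1.
P(E) = 0.84·0.12 + 0.1·0.88 = 0.10080 + 0.088000 = 0.18880.
By Bayes' theorem, P(H|E) = 0.10080 / 0.18880 = 0.5339.

P(H | E) ≈ 0.5339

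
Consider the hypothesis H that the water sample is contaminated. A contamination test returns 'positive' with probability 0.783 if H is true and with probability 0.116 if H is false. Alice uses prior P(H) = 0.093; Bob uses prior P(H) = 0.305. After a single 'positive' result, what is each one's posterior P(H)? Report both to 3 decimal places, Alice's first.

Alice: 0.409; Bob: 0.748

P('+'|H) = 0.783, P('+'|¬H) = 0.116.
Alice: numerator 0.783·0.093 = 0.072819; evidence = 0.072819+0.116·0.907 = 0.17803; posterior = 0.409.
Bob: numerator 0.783·0.305 = 0.23881; evidence = 0.23881+0.116·0.695 = 0.31944; posterior = 0.748.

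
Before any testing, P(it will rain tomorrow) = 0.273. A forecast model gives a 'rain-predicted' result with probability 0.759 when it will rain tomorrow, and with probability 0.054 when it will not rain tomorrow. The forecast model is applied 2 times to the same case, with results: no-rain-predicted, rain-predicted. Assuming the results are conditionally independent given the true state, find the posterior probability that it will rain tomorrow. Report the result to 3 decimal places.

With H the event that it will rain tomorrow, the joint likelihood of the observed sequence is P(data|H) = 0.241·0.759 = 0.18292 and P(data|¬H) = 0.946·0.054 = 0.051084.
Bayes: P(H|data) = 0.273·0.18292 / (0.273·0.18292 + 0.727·0.051084) = 0.049937/0.087075 = 0.5735.

Posterior P(H) ≈ 0.573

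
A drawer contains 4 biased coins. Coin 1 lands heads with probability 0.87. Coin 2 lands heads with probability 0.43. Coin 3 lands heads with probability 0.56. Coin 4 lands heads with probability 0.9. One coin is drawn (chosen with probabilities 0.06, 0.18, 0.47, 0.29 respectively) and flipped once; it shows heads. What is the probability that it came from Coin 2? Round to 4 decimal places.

Tabulate prior·likelihood by source: [1] prior 0.06, lik 0.87, product 0.05220; [2] prior 0.18, lik 0.43, product 0.07740; [3] prior 0.47, lik 0.56, product 0.2632; [4] prior 0.29, lik 0.9, product 0.2610.
Normalizing constant = 0.65380; the posterior for Coin 2 is its product over the sum, 0.07740/0.65380 = 0.1184.

Posterior probability ≈ 0.1184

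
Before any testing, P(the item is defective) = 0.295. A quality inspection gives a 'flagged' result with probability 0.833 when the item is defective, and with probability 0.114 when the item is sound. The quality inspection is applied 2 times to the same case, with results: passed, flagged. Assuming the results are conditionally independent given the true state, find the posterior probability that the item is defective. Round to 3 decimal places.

Let H be the event that the item is defective; start with P(H) = 0.295. P('flagged'|H) = 0.833, P('flagged'|¬H) = 0.114.
Update on result 1 ('passed'): P(H) ← 0.167·0.2950 / (0.167·0.2950 + 0.886·0.7050) = 0.049265/0.67390 = 0.0731.
Update on result 2 ('flagged'): P(H) ← 0.833·0.0731 / (0.833·0.0731 + 0.114·0.9269) = 0.060896/0.16656 = 0.3656.

Posterior P(H) ≈ 0.366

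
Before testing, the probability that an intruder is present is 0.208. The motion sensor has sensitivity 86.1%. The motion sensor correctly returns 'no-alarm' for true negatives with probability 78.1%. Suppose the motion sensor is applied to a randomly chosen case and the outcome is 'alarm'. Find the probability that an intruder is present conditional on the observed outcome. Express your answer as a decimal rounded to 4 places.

Let H be the event that an intruder is present. P(H) = 0.208, so P(¬H) = 0.792. With E the 'alarm' result, P(E|H) = 0.861 and P(E|¬H) = 0.219.
P(E) = 0.861·0.208 + 0.219·0.792 = 0.17909 + 0.17345 = 0.35254.
By Bayes' theorem, P(H|E) = 0.17909 / 0.35254 = 0.5080.

P(H | E) ≈ 0.5080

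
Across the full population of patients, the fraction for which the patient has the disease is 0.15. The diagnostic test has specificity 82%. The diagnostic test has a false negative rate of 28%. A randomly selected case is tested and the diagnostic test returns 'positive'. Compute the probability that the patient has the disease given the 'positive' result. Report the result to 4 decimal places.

P(H | E) ≈ 0.4138

Let H be the event that the patient has the disease. P(H) = 0.15, so P(¬H) = 0.85. With E the 'positive' result, P(E|H) = 0.72 and P(E|¬H) = 0.18.
P(E) = 0.72·0.15 + 0.18·0.85 = 0.10800 + 0.15300 = 0.26100.
By Bayes' theorem, P(H|E) = 0.10800 / 0.26100 = 0.4138.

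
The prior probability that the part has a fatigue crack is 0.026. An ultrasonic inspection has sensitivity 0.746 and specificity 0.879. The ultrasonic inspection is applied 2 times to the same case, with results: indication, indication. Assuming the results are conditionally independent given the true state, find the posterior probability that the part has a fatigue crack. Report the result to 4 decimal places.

Let H be the event that the part has a fatigue crack; start with P(H) = 0.026. P('indication'|H) = 0.746, P('indication'|¬H) = 0.121.
Update on result 1 ('indication'): P(H) ← 0.746·0.0260 / (0.746·0.0260 + 0.121·0.9740) = 0.019396/0.13725 = 0.1413.
Update on result 2 ('indication'): P(H) ← 0.746·0.1413 / (0.746·0.1413 + 0.121·0.8587) = 0.10542/0.20932 = 0.5036.

Posterior P(H) ≈ 0.5036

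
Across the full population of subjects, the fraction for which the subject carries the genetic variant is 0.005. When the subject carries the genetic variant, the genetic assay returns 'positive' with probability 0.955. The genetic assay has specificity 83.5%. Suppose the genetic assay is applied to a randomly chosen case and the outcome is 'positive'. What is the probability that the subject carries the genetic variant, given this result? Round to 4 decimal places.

Let H be the event that the subject carries the genetic variant. P(H) = 0.005, so P(¬H) = 0.995. With E the 'positive' result, P(E|H) = 0.955 and P(E|¬H) = 0.165.
P(E) = 0.955·0.005 + 0.165·0.995 = 0.0047750 + 0.16418 = 0.16895.
By Bayes' theorem, P(H|E) = 0.0047750 / 0.16895 = 0.0283.

P(H | E) ≈ 0.0283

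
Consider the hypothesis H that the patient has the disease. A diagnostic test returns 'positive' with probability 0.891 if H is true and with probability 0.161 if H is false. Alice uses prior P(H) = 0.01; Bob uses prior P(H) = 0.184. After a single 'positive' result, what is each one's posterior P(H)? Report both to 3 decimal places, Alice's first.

Alice: 0.053; Bob: 0.555

The likelihood ratio for a 'positive' result is 0.891/0.161 = 5.5342.
Alice: prior odds 0.01/0.99 = 0.010101; posterior odds 0.055901; posterior probability 0.053.
Bob: prior odds 0.184/0.816 = 0.22549; posterior odds 1.2479; posterior probability 0.555.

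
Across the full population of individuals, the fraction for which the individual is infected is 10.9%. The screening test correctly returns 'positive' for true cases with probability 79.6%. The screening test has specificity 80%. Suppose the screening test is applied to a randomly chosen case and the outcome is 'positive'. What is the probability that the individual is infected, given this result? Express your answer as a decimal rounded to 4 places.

P(H | E) ≈ 0.3275

Write H for 'the individual is infected'. Prior odds H:¬H = 0.109/0.891 = 0.12233. For the 'positive' outcome, the likelihood ratio is 0.796/0.2 = 3.9800.
Posterior odds = 0.12233 × 3.9800 = 0.48689, so P(H|E) = 0.48689/(1+0.48689) = 0.3275.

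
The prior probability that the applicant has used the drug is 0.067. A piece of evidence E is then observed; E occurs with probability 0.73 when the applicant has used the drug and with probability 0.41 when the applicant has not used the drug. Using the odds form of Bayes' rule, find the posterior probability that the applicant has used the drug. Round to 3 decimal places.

Posterior probability ≈ 0.113

Prior odds = 0.067/(1−0.067) = 0.071811. In log-odds, ln(0.071811) = -2.6337.
Add log likelihood ratio: ln(1.7805) = 0.57689.
Posterior log-odds = -2.0568, so posterior odds = exp(-2.0568) = 0.12786. Converting, P(H|E) = 0.12786/1.1279 = 0.113.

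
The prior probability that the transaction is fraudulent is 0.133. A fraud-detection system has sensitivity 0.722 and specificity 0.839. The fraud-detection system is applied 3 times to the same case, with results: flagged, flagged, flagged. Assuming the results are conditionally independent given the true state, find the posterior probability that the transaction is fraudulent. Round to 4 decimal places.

With H the event that the transaction is fraudulent, the joint likelihood of the observed sequence is P(data|H) = 0.722·0.722·0.722 = 0.37637 and P(data|¬H) = 0.161·0.161·0.161 = 0.0041733.
Bayes: P(H|data) = 0.133·0.37637 / (0.133·0.37637 + 0.867·0.0041733) = 0.050057/0.053675 = 0.9326.

Posterior P(H) ≈ 0.9326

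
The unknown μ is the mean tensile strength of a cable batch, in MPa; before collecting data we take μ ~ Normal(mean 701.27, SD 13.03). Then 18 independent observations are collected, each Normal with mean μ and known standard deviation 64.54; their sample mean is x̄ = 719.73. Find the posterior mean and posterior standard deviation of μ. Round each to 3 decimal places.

With known σ, the Normal prior is conjugate. Weight on the data is w = (n/σ²)/(n/σ² + 1/τ₀²) = 0.00432130/(0.00432130+0.00588994) = 0.42319.
Posterior mean = w·x̄ + (1−w)·μ₀ = 0.42319·719.73 + 0.57681·701.27 = 709.082. Posterior variance = 1/(0.00432130+0.00588994) = 97.9312, so SD = 9.896.

Posterior mean ≈ 709.082; posterior SD ≈ 9.896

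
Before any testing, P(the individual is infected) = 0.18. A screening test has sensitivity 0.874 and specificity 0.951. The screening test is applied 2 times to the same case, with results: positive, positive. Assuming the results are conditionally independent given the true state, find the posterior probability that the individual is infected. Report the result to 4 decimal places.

Posterior P(H) ≈ 0.9859

With H the event that the individual is infected, the joint likelihood of the observed sequence is P(data|H) = 0.874·0.874 = 0.76388 and P(data|¬H) = 0.049·0.049 = 0.0024010.
Bayes: P(H|data) = 0.18·0.76388 / (0.18·0.76388 + 0.82·0.0024010) = 0.13750/0.13947 = 0.9859.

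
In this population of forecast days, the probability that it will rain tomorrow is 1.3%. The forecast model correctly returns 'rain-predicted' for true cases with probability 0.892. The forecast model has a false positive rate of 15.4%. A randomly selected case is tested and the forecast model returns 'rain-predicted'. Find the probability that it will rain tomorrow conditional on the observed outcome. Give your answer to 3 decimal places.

Write H for 'it will rain tomorrow'. Prior odds H:¬H = 0.013/0.987 = 0.013171. For the 'rain-predicted' outcome, the likelihood ratio is 0.892/0.154 = 5.7922.
Posterior odds = 0.013171 × 5.7922 = 0.076290, so P(H|E) = 0.076290/(1+0.076290) = 0.071.

P(H | E) ≈ 0.071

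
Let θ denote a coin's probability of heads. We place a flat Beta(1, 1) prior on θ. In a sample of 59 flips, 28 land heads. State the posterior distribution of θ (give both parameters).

Observing 28 successes and 31 failures updates Beta(1, 1) by adding the success and failure counts to the two shape parameters: α = 1+28 = 29, β = 1+31 = 32.

Posterior: Beta(29, 32)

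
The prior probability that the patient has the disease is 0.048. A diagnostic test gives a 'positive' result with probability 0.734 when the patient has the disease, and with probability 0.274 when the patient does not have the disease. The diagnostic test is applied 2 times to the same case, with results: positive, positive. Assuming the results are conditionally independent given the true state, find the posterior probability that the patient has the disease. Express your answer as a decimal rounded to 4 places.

Let H be the event that the patient has the disease; start with P(H) = 0.048. P('positive'|H) = 0.734, P('positive'|¬H) = 0.274.
Update on result 1 ('positive'): P(H) ← 0.734·0.0480 / (0.734·0.0480 + 0.274·0.9520) = 0.035232/0.29608 = 0.1190.
Update on result 2 ('positive'): P(H) ← 0.734·0.1190 / (0.734·0.1190 + 0.274·0.8810) = 0.087342/0.32874 = 0.2657.

Posterior P(H) ≈ 0.2657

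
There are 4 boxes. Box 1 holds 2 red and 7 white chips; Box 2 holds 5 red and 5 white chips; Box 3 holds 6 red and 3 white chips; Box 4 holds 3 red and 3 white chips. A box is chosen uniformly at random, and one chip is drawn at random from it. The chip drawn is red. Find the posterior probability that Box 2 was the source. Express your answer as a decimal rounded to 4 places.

Posterior probability ≈ 0.2647

Tabulate prior·likelihood by source: [1] prior 0.25, lik 0.2222, product 0.05556; [2] prior 0.25, lik 0.5, product 0.1250; [3] prior 0.25, lik 0.6667, product 0.1667; [4] prior 0.25, lik 0.5, product 0.1250.
Normalizing constant = 0.47222; the posterior for Box 2 is its product over the sum, 0.1250/0.47222 = 0.2647.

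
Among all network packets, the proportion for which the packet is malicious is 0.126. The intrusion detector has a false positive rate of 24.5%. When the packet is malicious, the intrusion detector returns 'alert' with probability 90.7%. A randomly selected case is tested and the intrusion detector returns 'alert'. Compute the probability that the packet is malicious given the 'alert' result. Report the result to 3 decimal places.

P(H | E) ≈ 0.348

Let H be the event that the packet is malicious. P(H) = 0.126, so P(¬H) = 0.874. With E the 'alert' result, P(E|H) = 0.907 and P(E|¬H) = 0.245.
P(E) = 0.907·0.126 + 0.245·0.874 = 0.11428 + 0.21413 = 0.32841.
By Bayes' theorem, P(H|E) = 0.11428 / 0.32841 = 0.348.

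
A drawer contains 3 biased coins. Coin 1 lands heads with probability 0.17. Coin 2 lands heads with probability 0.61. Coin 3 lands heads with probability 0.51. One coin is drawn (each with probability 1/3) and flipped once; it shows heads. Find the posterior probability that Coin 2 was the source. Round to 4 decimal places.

P(heads|C1) = 0.17; P(heads|C2) = 0.61; P(heads|C3) = 0.51.
Prior × likelihood for each source: 0.333333·0.17=0.05667, 0.333333·0.61=0.2033, 0.333333·0.51=0.1700. Summing gives P(heads) = 0.43000.
P(Coin 2 | heads) = 0.2033 / 0.43000 = 0.4729.

Posterior probability ≈ 0.4729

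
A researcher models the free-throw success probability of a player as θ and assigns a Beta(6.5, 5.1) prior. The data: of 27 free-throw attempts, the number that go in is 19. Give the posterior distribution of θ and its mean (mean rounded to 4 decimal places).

The binomial likelihood is conjugate to the Beta prior: with 19 successes and 8 failures, the posterior is Beta(6.5+19, 5.1+8) = Beta(25.5, 13.1).
Posterior mean = α/(α+β) = 25.5/38.6 = 0.6606.

Posterior: Beta(25.5, 13.1); mean ≈ 0.6606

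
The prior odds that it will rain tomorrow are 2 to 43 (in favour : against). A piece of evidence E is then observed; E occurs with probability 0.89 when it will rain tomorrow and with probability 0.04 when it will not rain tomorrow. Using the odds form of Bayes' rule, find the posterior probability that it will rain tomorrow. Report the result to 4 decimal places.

Prior odds = 2/43 = 0.046512.
Likelihood ratio for E = 0.89/0.04 = 22.250.
Posterior odds = prior odds × LR = 1.0349.
Posterior probability = odds/(1+odds) = 1.0349/2.0349 = 0.5086.

Posterior probability ≈ 0.5086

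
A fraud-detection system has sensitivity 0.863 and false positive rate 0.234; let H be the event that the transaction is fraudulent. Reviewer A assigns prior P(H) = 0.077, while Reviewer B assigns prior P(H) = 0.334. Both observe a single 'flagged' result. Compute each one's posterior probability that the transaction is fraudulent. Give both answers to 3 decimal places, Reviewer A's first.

The likelihood ratio for a 'flagged' result is 0.863/0.234 = 3.6880.
Reviewer A: prior odds 0.077/0.923 = 0.083424; posterior odds 0.30767; posterior probability 0.235.
Reviewer B: prior odds 0.334/0.666 = 0.50150; posterior odds 1.8496; posterior probability 0.649.

Reviewer A: 0.235; Reviewer B: 0.649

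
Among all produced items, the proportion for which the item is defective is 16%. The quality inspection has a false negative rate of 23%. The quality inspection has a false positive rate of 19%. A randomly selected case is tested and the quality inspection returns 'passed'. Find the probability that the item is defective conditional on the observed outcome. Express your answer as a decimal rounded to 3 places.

Write H for 'the item is defective'. Prior odds H:¬H = 0.16/0.84 = 0.19048. For the 'passed' outcome, the likelihood ratio is 0.23/0.81 = 0.28395.
Posterior odds = 0.19048 × 0.28395 = 0.054086, so P(H|E) = 0.054086/(1+0.054086) = 0.051.

P(H | E) ≈ 0.051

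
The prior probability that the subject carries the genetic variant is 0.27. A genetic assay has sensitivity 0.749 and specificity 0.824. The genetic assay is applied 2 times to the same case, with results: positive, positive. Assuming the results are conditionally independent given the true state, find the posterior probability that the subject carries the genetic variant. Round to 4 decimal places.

Posterior P(H) ≈ 0.8701

Let H be the event that the subject carries the genetic variant; start with P(H) = 0.27. P('positive'|H) = 0.749, P('positive'|¬H) = 0.176.
Update on result 1 ('positive'): P(H) ← 0.749·0.2700 / (0.749·0.2700 + 0.176·0.7300) = 0.20223/0.33071 = 0.6115.
Update on result 2 ('positive'): P(H) ← 0.749·0.6115 / (0.749·0.6115 + 0.176·0.3885) = 0.45802/0.52639 = 0.8701.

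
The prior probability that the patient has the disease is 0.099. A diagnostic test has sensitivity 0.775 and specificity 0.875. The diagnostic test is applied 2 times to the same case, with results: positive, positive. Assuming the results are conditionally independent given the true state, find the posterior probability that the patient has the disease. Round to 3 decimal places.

Posterior P(H) ≈ 0.809

With H the event that the patient has the disease, the joint likelihood of the observed sequence is P(data|H) = 0.775·0.775 = 0.60063 and P(data|¬H) = 0.125·0.125 = 0.015625.
Bayes: P(H|data) = 0.099·0.60063 / (0.099·0.60063 + 0.901·0.015625) = 0.059462/0.073540 = 0.8086.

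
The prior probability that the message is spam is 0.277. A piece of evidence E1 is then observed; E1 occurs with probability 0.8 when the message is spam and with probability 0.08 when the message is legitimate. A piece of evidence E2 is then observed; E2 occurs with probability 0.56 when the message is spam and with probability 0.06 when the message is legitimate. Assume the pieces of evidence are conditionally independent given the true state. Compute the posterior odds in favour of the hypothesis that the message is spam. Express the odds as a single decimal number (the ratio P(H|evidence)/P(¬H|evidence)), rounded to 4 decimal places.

Prior odds = 0.277/(1−0.277) = 0.38313.
Likelihood ratio for E1 = 0.8/0.08 = 10.000.
Likelihood ratio for E2 = 0.56/0.06 = 9.3333.
Posterior odds = prior odds × LR₁ × LR₂ = 35.758.

Posterior odds ≈ 35.7584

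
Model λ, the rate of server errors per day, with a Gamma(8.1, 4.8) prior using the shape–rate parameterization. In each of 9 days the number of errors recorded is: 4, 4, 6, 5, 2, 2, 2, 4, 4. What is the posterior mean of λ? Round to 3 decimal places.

Total count ∑xᵢ = 33 over n = 9 days.
Gamma is conjugate to the Poisson likelihood: posterior is Gamma(shape = 8.1+33 = 41.1, rate = 4.8+9 = 13.8).
E[λ | data] = 41.1/13.8 = 2.978.

Posterior mean ≈ 2.978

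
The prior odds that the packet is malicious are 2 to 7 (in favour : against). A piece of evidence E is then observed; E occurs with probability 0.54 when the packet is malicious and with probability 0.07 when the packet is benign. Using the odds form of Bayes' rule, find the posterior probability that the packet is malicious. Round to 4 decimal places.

Prior odds = 2/7 = 0.28571.
Likelihood ratio for E = 0.54/0.07 = 7.7143.
Posterior odds = prior odds × LR = 2.2041.
Posterior probability = odds/(1+odds) = 2.2041/3.2041 = 0.6879.

Posterior probability ≈ 0.6879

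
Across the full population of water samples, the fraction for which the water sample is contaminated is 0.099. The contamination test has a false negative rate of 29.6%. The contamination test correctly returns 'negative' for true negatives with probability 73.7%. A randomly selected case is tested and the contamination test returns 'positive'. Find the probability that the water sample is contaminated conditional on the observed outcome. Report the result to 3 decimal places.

Let H be the event that the water sample is contaminated. P(H) = 0.099, so P(¬H) = 0.901. With E the 'positive' result, P(E|H) = 0.704 and P(E|¬H) = 0.263.
P(E) = 0.704·0.099 + 0.263·0.901 = 0.069696 + 0.23696 = 0.30666.
By Bayes' theorem, P(H|E) = 0.069696 / 0.30666 = 0.227.

P(H | E) ≈ 0.227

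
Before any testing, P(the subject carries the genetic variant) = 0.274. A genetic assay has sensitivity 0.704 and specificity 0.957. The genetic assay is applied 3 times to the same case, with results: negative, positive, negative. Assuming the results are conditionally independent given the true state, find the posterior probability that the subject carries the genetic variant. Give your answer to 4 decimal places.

Posterior P(H) ≈ 0.3715

With H the event that the subject carries the genetic variant, the joint likelihood of the observed sequence is P(data|H) = 0.296·0.704·0.296 = 0.061682 and P(data|¬H) = 0.957·0.043·0.957 = 0.039382.
Bayes: P(H|data) = 0.274·0.061682 / (0.274·0.061682 + 0.726·0.039382) = 0.016901/0.045492 = 0.3715.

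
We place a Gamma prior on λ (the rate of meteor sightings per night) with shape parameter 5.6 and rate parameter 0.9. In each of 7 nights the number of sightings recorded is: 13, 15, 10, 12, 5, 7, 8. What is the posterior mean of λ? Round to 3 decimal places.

The Poisson likelihood adds the total count to the shape and the number of exposure periods to the rate. Here ∑xᵢ = 70 and n = 7, so shape 5.6→75.6 and rate 0.9→7.9.
Posterior mean = shape/rate = 75.6/7.9 = 9.570.

Posterior mean ≈ 9.570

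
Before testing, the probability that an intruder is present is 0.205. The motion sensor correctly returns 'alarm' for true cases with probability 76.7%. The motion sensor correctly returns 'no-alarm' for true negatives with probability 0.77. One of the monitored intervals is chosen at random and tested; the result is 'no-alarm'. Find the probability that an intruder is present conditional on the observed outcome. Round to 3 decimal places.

Let H be the event that an intruder is present. P(H) = 0.205, so P(¬H) = 0.795. With E the 'no-alarm' result, P(E|H) = 0.233 and P(E|¬H) = 0.77.
P(E) = 0.233·0.205 + 0.77·0.795 = 0.047765 + 0.61215 = 0.65992.
By Bayes' theorem, P(H|E) = 0.047765 / 0.65992 = 0.072.

P(H | E) ≈ 0.072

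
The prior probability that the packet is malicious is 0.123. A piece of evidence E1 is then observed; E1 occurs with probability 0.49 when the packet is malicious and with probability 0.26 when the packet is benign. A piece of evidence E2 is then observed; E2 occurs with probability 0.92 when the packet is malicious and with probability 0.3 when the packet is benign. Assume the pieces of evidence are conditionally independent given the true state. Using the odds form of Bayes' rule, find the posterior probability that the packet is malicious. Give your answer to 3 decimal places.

Posterior probability ≈ 0.448

Prior odds = 0.123/(1−0.123) = 0.14025.
Likelihood ratio for E1 = 0.49/0.26 = 1.8846.
Likelihood ratio for E2 = 0.92/0.3 = 3.0667.
Posterior odds = prior odds × LR₁ × LR₂ = 0.81058.
Posterior probability = odds/(1+odds) = 0.81058/1.8106 = 0.448.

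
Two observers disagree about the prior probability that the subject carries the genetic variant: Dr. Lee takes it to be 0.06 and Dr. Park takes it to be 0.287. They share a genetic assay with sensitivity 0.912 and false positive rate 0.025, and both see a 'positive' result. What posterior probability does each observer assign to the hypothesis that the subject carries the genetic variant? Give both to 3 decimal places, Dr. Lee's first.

Dr. Lee: 0.700; Dr. Park: 0.936

P('+'|H) = 0.912, P('+'|¬H) = 0.025.
Dr. Lee: numerator 0.912·0.06 = 0.054720; evidence = 0.054720+0.025·0.94 = 0.078220; posterior = 0.700.
Dr. Park: numerator 0.912·0.287 = 0.26174; evidence = 0.26174+0.025·0.713 = 0.27957; posterior = 0.936.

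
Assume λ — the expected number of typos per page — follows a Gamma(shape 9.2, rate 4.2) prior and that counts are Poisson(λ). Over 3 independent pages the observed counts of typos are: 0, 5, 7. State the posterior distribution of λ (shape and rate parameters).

The Poisson likelihood adds the total count to the shape and the number of exposure periods to the rate. Here ∑xᵢ = 12 and n = 3, so shape 9.2→21.2 and rate 4.2→7.2.

Posterior: Gamma(shape=21.2, rate=7.2)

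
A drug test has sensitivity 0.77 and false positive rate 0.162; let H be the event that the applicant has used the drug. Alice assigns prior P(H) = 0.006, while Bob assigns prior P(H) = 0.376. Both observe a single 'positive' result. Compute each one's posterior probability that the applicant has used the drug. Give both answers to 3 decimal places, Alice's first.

Alice: 0.028; Bob: 0.741

The likelihood ratio for a 'positive' result is 0.77/0.162 = 4.7531.
Alice: prior odds 0.006/0.994 = 0.0060362; posterior odds 0.028691; posterior probability 0.028.
Bob: prior odds 0.376/0.624 = 0.60256; posterior odds 2.8640; posterior probability 0.741.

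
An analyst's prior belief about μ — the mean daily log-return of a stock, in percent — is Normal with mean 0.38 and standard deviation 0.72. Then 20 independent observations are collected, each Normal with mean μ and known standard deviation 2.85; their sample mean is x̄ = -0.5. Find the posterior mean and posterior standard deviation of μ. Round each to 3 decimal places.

Prior precision 1/τ₀² = 1/0.72² = 1.92901; data precision n/σ² = 20/2.85² = 2.46230.
Posterior precision = 1.92901 + 2.46230 = 4.39131, giving posterior SD = 1/√4.39131 = 0.477.
Posterior mean = (1.92901·0.38 + 2.46230·-0.5) / 4.39131 = -0.113.

Posterior mean ≈ -0.113; posterior SD ≈ 0.477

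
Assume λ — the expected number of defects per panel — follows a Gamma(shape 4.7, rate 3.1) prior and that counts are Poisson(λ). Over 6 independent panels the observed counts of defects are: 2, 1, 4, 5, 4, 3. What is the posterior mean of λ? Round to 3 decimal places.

Posterior mean ≈ 2.604

Total count ∑xᵢ = 19 over n = 6 panels.
Gamma is conjugate to the Poisson likelihood: posterior is Gamma(shape = 4.7+19 = 23.7, rate = 3.1+6 = 9.1).
E[λ | data] = 23.7/9.1 = 2.604.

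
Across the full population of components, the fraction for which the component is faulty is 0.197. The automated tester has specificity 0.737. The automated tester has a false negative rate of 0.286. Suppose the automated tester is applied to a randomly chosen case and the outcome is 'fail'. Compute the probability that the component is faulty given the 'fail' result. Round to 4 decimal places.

P(H | E) ≈ 0.3998

Let H be the event that the component is faulty. P(H) = 0.197, so P(¬H) = 0.803. With E the 'fail' result, P(E|H) = 0.714 and P(E|¬H) = 0.263.
P(E) = 0.714·0.197 + 0.263·0.803 = 0.14066 + 0.21119 = 0.35185.
By Bayes' theorem, P(H|E) = 0.14066 / 0.35185 = 0.3998.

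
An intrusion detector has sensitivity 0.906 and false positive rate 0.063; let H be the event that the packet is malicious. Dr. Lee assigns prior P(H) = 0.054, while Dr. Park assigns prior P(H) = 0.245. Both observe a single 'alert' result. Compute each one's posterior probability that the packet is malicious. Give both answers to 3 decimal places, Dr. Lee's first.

P('+'|H) = 0.906, P('+'|¬H) = 0.063.
Dr. Lee: numerator 0.906·0.054 = 0.048924; evidence = 0.048924+0.063·0.946 = 0.10852; posterior = 0.451.
Dr. Park: numerator 0.906·0.245 = 0.22197; evidence = 0.22197+0.063·0.755 = 0.26954; posterior = 0.824.

Dr. Lee: 0.451; Dr. Park: 0.824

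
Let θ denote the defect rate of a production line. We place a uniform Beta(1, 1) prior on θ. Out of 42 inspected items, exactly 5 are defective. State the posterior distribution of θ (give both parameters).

Posterior: Beta(6, 38)

Observing 5 successes and 37 failures updates Beta(1, 1) by adding the success and failure counts to the two shape parameters: α = 1+5 = 6, β = 1+37 = 38.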